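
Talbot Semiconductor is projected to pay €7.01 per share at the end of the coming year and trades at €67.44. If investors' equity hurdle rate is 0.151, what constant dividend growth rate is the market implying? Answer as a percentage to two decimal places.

4.71%

From P₀ = D₁/(r − g), the implied growth is g = r − D₁/P₀.
g = 0.151 − 7.01/67.44 = 0.151 − 0.10394 = 0.04706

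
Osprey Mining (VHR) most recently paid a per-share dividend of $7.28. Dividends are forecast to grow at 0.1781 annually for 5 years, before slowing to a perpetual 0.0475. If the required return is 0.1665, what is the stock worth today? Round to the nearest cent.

Two-stage DDM. Project D₁…D_5 at 0.1781, terminal growth 0.0475, discount at r = 0.1665.
D_1 = 8.5766
D_2 = 10.1041
D_3 = 11.9036
D_4 = 14.0236
D_5 = 16.5212
Terminal value at t=5: TV = D_6/(r−g) = 17.3060/(0.1665−0.0475) = 145.4284
P₀ = 8.5766/(1+0.1665)^1 + 10.1041/(1+0.1665)^2 + 11.9036/(1+0.1665)^3 + 14.0236/(1+0.1665)^4 + 16.5212/(1+0.1665)^5 + 145.4284/(1+0.1665)^5 = 104.8330

$104.83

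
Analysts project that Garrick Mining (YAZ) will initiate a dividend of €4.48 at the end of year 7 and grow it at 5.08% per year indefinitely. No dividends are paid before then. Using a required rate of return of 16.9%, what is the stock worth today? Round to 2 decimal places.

€14.85

Deferred-dividend DDM. At t=6 the remaining stream is a growing perpetuity with first payment D_7 = 4.48.
V_6 = D_7/(r−g) = 4.48/(0.169−0.0508) = 37.9019
P₀ = V_6/(1+r)^6 = 37.9019/(1+0.169)^6 = 14.8516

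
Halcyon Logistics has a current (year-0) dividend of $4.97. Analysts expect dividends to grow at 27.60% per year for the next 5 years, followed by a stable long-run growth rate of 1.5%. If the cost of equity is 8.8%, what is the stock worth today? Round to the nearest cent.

$194.44

Two-stage DDM. Project D₁…D_5 at 0.276, terminal growth 0.015, discount at r = 0.088.
D_1 = 6.3417
D_2 = 8.0920
D_3 = 10.3254
D_4 = 13.1753
D_5 = 16.8116
Terminal value at t=5: TV = D_6/(r−g) = 17.0638/(0.088−0.015) = 233.7507
P₀ = 6.3417/(1+0.088)^1 + 8.0920/(1+0.088)^2 + 10.3254/(1+0.088)^3 + 13.1753/(1+0.088)^4 + 16.8116/(1+0.088)^5 + 233.7507/(1+0.088)^5 = 194.4350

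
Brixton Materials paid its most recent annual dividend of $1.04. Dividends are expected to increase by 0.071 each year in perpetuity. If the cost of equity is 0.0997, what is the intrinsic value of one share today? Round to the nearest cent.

$38.81

Gordon growth model: P₀ = D₁/(r − g). D₁ = 1.04 × (1 + 0.071) = 1.1138.
P₀ = 1.1138 / (0.0997 − 0.071) = 1.1138 / 0.0287 = 38.8098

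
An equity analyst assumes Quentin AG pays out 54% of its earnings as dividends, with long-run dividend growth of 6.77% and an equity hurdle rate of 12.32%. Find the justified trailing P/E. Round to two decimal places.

Justified trailing P/E = b(1+g)/(r−g) = 0.54×(1+0.0677)/(0.1232−0.0677) = 10.3884

10.39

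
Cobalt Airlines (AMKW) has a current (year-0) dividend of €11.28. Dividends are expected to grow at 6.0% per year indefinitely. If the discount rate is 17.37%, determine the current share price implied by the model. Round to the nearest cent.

Gordon growth model: P₀ = D₁/(r − g). D₁ = 11.28 × (1 + 0.06) = 11.9568.
P₀ = 11.9568 / (0.1737 − 0.06) = 11.9568 / 0.1137 = 105.1609

€105.16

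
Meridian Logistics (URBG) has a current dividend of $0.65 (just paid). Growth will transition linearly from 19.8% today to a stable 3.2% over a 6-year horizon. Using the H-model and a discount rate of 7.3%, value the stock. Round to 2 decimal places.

$24.26

H-model: P₀ = D₀[(1+g_L) + H(g_S−g_L)]/(r−g_L), with H = 6/2 = 3.
P₀ = 0.65 × [(1+0.032) + 3×(0.198−0.032)] / (0.073−0.032)
   = 0.65 × 1.5300 / 0.041 = 24.2561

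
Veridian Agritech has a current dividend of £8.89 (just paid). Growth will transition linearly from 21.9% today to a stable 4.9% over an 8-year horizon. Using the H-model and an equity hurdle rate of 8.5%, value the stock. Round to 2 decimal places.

H-model: P₀ = D₀[(1+g_L) + H(g_S−g_L)]/(r−g_L), with H = 8/2 = 4.
P₀ = 8.89 × [(1+0.049) + 4×(0.219−0.049)] / (0.085−0.049)
   = 8.89 × 1.7290 / 0.036 = 426.9669

£426.97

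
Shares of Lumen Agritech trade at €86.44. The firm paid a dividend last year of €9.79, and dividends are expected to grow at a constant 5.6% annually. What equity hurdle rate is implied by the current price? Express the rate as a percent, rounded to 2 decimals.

Rearranging the constant-growth DDM: r = D₁/P₀ + g.
D₁ = 9.79 × (1 + 0.056) = 10.3382.
r = 10.3382 / 86.44 + 0.056 = 0.11960 + 0.056 = 0.17560

17.56%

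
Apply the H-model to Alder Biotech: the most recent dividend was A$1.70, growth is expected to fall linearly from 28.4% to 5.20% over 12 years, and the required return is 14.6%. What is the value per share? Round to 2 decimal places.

A$44.20

H-model: P₀ = D₀[(1+g_L) + H(g_S−g_L)]/(r−g_L), with H = 12/2 = 6.
P₀ = 1.70 × [(1+0.052) + 6×(0.284−0.052)] / (0.146−0.052)
   = 1.70 × 2.4440 / 0.094 = 44.2000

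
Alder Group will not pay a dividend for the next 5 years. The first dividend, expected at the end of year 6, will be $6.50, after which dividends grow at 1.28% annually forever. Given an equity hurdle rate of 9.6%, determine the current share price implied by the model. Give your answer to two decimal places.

Deferred-dividend DDM. At t=5 the remaining stream is a growing perpetuity with first payment D_6 = 6.50.
V_5 = D_6/(r−g) = 6.50/(0.096−0.0128) = 78.1250
P₀ = V_5/(1+r)^5 = 78.1250/(1+0.096)^5 = 49.4012

$49.40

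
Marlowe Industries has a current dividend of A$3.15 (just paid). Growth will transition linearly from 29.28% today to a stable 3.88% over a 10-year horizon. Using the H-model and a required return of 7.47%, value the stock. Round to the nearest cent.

H-model: P₀ = D₀[(1+g_L) + H(g_S−g_L)]/(r−g_L), with H = 10/2 = 5.
P₀ = 3.15 × [(1+0.0388) + 5×(0.2928−0.0388)] / (0.0747−0.0388)
   = 3.15 × 2.3088 / 0.0359 = 202.5827

A$202.58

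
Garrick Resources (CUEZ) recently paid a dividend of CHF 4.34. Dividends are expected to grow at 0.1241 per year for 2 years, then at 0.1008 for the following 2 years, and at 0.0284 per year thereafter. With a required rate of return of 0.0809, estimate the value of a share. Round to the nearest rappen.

CHF 114.22

Three-stage DDM. Project D₁…D_4; terminal Gordon value at t=4 with g = 0.0284; discount at r = 0.0809.
D_1 = 4.8786
D_2 = 5.4840
D_3 = 6.0368
D_4 = 6.6453
TV_4 = 6.8341/(0.0809−0.0284) = 130.1725
P₀ = Σ Dₜ/(1+r)ᵗ + TV_4/(1+r)^4 = 114.2182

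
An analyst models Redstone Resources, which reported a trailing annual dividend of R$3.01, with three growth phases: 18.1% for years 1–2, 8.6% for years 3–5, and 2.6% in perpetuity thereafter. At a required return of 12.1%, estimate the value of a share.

R$48.73

Three-stage DDM. Project D₁…D_5; terminal Gordon value at t=5 with g = 0.026; discount at r = 0.121.
D_1 = 3.5548
D_2 = 4.1982
D_3 = 4.5593
D_4 = 4.9514
D_5 = 5.3772
TV_5 = 5.5170/(0.121−0.026) = 58.0737
P₀ = Σ Dₜ/(1+r)ᵗ + TV_5/(1+r)^5 = 48.7274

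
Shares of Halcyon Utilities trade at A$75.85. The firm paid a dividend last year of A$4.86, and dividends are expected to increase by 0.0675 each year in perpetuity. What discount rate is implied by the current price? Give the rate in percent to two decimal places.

Rearranging the constant-growth DDM: r = D₁/P₀ + g.
D₁ = 4.86 × (1 + 0.0675) = 5.1880.
r = 5.1880 / 75.85 + 0.0675 = 0.06840 + 0.0675 = 0.13590

13.59%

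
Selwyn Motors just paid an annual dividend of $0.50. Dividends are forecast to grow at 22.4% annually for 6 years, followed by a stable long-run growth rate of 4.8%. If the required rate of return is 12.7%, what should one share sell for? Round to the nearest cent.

Two-stage DDM. Project D₁…D_6 at 0.224, terminal growth 0.048, discount at r = 0.127.
D_1 = 0.6120
D_2 = 0.7491
D_3 = 0.9169
D_4 = 1.1223
D_5 = 1.3737
D_6 = 1.6814
Terminal value at t=6: TV = D_7/(r−g) = 1.7621/(0.127−0.048) = 22.3045
P₀ = 0.6120/(1+0.127)^1 + 0.7491/(1+0.127)^2 + 0.9169/(1+0.127)^3 + 1.1223/(1+0.127)^4 + 1.3737/(1+0.127)^5 + 1.6814/(1+0.127)^6 + 22.3045/(1+0.127)^6 = 14.9306

$14.93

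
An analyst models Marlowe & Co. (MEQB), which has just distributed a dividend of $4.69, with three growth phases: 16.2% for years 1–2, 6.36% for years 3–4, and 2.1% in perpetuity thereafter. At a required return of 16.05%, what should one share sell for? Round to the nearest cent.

$46.57

Three-stage DDM. Project D₁…D_4; terminal Gordon value at t=4 with g = 0.021; discount at r = 0.1605.
D_1 = 5.4498
D_2 = 6.3326
D_3 = 6.7354
D_4 = 7.1638
TV_4 = 7.3142/(0.1605−0.021) = 52.4316
P₀ = Σ Dₜ/(1+r)ᵗ + TV_4/(1+r)^4 = 46.5650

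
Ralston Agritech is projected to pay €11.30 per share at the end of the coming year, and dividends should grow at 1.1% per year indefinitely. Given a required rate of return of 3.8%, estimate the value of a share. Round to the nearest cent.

€418.52

Gordon growth model: P₀ = D₁/(r − g), with D₁ = 11.30 given directly.
P₀ = 11.3000 / (0.038 − 0.011) = 11.3000 / 0.027 = 418.5185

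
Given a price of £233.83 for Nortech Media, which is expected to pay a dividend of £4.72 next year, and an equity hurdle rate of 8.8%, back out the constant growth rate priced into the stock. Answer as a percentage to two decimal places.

6.78%

From P₀ = D₁/(r − g), the implied growth is g = r − D₁/P₀.
g = 0.088 − 4.72/233.83 = 0.088 − 0.02019 = 0.06781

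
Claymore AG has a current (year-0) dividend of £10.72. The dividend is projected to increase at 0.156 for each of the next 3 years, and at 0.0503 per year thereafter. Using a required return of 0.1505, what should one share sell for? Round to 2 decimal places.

Two-stage DDM. Project D₁…D_3 at 0.156, terminal growth 0.0503, discount at r = 0.1505.
D_1 = 12.3923
D_2 = 14.3255
D_3 = 16.5603
Terminal value at t=3: TV = D_4/(r−g) = 17.3933/(0.1505−0.0503) = 173.5857
P₀ = 12.3923/(1+0.1505)^1 + 14.3255/(1+0.1505)^2 + 16.5603/(1+0.1505)^3 + 173.5857/(1+0.1505)^3 = 146.4551

£146.46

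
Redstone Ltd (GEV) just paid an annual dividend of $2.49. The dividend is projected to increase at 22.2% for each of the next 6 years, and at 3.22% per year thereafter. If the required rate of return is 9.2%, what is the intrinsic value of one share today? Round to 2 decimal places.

$106.96

Two-stage DDM. Project D₁…D_6 at 0.222, terminal growth 0.0322, discount at r = 0.092.
D_1 = 3.0428
D_2 = 3.7183
D_3 = 4.5437
D_4 = 5.5524
D_5 = 6.7851
D_6 = 8.2914
Terminal value at t=6: TV = D_7/(r−g) = 8.5584/(0.092−0.0322) = 143.1164
P₀ = 3.0428/(1+0.092)^1 + 3.7183/(1+0.092)^2 + 4.5437/(1+0.092)^3 + 5.5524/(1+0.092)^4 + 6.7851/(1+0.092)^5 + 8.2914/(1+0.092)^6 + 143.1164/(1+0.092)^6 = 106.9602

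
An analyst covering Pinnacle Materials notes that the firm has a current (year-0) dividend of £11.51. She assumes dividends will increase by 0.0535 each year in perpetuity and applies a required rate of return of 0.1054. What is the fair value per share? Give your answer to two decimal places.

£233.64

Gordon growth model: P₀ = D₁/(r − g). D₁ = 11.51 × (1 + 0.0535) = 12.1258.
P₀ = 12.1258 / (0.1054 − 0.0535) = 12.1258 / 0.0519 = 233.6375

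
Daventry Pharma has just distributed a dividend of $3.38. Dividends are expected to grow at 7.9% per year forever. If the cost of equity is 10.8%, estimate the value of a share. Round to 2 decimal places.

$125.76

Gordon growth model: P₀ = D₁/(r − g). D₁ = 3.38 × (1 + 0.079) = 3.6470.
P₀ = 3.6470 / (0.108 − 0.079) = 3.6470 / 0.029 = 125.7593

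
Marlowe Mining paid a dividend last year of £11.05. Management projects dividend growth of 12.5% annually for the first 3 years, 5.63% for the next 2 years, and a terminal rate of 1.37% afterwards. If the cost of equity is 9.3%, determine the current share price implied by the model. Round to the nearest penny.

Three-stage DDM. Project D₁…D_5; terminal Gordon value at t=5 with g = 0.0137; discount at r = 0.093.
D_1 = 12.4313
D_2 = 13.9852
D_3 = 15.7333
D_4 = 16.6191
D_5 = 17.5547
TV_5 = 17.7952/(0.093−0.0137) = 224.4040
P₀ = Σ Dₜ/(1+r)ᵗ + TV_5/(1+r)^5 = 201.8842

£201.88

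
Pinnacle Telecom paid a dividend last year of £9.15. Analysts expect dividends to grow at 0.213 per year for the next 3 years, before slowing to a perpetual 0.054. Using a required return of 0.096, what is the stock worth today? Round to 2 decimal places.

Two-stage DDM. Project D₁…D_3 at 0.213, terminal growth 0.054, discount at r = 0.096.
D_1 = 11.0990
D_2 = 13.4630
D_3 = 16.3307
Terminal value at t=3: TV = D_4/(r−g) = 17.2125/(0.096−0.054) = 409.8216
P₀ = 11.0990/(1+0.096)^1 + 13.4630/(1+0.096)^2 + 16.3307/(1+0.096)^3 + 409.8216/(1+0.096)^3 = 345.0275

£345.03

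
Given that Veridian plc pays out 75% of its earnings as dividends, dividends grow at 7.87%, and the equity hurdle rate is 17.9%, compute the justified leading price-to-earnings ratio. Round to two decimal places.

Justified leading P/E = b/(r−g) = 0.75/(0.179−0.0787) = 7.4776

7.48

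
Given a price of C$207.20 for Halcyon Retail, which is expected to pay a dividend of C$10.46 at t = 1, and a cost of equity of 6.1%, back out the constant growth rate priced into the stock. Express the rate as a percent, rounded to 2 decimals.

From P₀ = D₁/(r − g), the implied growth is g = r − D₁/P₀.
g = 0.061 − 10.46/207.20 = 0.061 − 0.05048 = 0.01052

1.05%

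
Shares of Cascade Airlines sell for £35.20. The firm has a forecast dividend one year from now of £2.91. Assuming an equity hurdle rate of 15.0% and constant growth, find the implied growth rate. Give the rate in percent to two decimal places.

6.73%

From P₀ = D₁/(r − g), the implied growth is g = r − D₁/P₀.
g = 0.15 − 2.91/35.20 = 0.15 − 0.08267 = 0.06733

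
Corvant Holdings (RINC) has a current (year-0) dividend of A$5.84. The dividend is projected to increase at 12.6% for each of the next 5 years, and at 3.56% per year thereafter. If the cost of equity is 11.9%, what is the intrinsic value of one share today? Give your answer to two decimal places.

Two-stage DDM. Project D₁…D_5 at 0.126, terminal growth 0.0356, discount at r = 0.119.
D_1 = 6.5758
D_2 = 7.4044
D_3 = 8.3373
D_4 = 9.3879
D_5 = 10.5707
Terminal value at t=5: TV = D_6/(r−g) = 10.9470/(0.119−0.0356) = 131.2595
P₀ = 6.5758/(1+0.119)^1 + 7.4044/(1+0.119)^2 + 8.3373/(1+0.119)^3 + 9.3879/(1+0.119)^4 + 10.5707/(1+0.119)^5 + 131.2595/(1+0.119)^5 = 104.5661

A$104.57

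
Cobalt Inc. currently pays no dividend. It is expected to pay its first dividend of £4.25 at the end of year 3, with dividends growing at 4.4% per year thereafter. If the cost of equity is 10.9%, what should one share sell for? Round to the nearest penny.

Deferred-dividend DDM. At t=2 the remaining stream is a growing perpetuity with first payment D_3 = 4.25.
V_2 = D_3/(r−g) = 4.25/(0.109−0.044) = 65.3846
P₀ = V_2/(1+r)^2 = 65.3846/(1+0.109)^2 = 53.1634

£53.16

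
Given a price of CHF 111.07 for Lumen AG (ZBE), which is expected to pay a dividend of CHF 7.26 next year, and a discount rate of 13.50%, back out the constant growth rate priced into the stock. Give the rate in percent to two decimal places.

From P₀ = D₁/(r − g), the implied growth is g = r − D₁/P₀.
g = 0.135 − 7.26/111.07 = 0.135 − 0.06536 = 0.06964

6.96%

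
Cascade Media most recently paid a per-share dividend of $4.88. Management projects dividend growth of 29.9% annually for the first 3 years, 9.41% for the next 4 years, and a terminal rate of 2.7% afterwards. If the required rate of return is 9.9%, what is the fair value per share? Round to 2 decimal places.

$165.43

Three-stage DDM. Project D₁…D_7; terminal Gordon value at t=7 with g = 0.027; discount at r = 0.099.
D_1 = 6.3391
D_2 = 8.2345
D_3 = 10.6966
D_4 = 11.7032
D_5 = 12.8045
D_6 = 14.0094
D_7 = 15.3276
TV_7 = 15.7415/(0.099−0.027) = 218.6318
P₀ = Σ Dₜ/(1+r)ᵗ + TV_7/(1+r)^7 = 165.4299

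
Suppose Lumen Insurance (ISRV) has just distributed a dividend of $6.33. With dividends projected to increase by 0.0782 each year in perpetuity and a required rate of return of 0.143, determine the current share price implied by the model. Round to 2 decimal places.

Gordon growth model: P₀ = D₁/(r − g). D₁ = 6.33 × (1 + 0.0782) = 6.8250.
P₀ = 6.8250 / (0.143 − 0.0782) = 6.8250 / 0.0648 = 105.3242

$105.32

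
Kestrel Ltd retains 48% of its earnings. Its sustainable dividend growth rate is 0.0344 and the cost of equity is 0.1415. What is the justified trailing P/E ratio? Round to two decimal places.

5.02

Payout ratio b = 1 − 0.48 = 0.52.
Justified trailing P/E = b(1+g)/(r−g) = 0.52×(1+0.0344)/(0.1415−0.0344) = 5.0223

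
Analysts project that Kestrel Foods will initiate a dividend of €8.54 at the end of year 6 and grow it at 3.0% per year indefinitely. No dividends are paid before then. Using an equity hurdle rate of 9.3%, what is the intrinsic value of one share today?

€86.90

Deferred-dividend DDM. At t=5 the remaining stream is a growing perpetuity with first payment D_6 = 8.54.
V_5 = D_6/(r−g) = 8.54/(0.093−0.03) = 135.5556
P₀ = V_5/(1+r)^5 = 135.5556/(1+0.093)^5 = 86.8993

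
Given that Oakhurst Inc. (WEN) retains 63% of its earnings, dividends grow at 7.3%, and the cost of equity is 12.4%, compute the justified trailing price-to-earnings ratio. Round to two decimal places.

7.78

Payout ratio b = 1 − 0.63 = 0.37.
Justified trailing P/E = b(1+g)/(r−g) = 0.37×(1+0.073)/(0.124−0.073) = 7.7845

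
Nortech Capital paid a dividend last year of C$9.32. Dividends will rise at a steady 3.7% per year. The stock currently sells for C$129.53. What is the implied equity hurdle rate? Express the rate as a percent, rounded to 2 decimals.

Rearranging the constant-growth DDM: r = D₁/P₀ + g.
D₁ = 9.32 × (1 + 0.037) = 9.6648.
r = 9.6648 / 129.53 + 0.037 = 0.07461 + 0.037 = 0.11161

11.16%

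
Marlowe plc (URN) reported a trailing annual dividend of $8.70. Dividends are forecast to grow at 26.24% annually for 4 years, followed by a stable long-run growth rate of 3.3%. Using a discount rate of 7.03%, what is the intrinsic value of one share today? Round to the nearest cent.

$519.79

Two-stage DDM. Project D₁…D_4 at 0.2624, terminal growth 0.033, discount at r = 0.0703.
D_1 = 10.9829
D_2 = 13.8648
D_3 = 17.5029
D_4 = 22.0957
Terminal value at t=4: TV = D_5/(r−g) = 22.8248/(0.0703−0.033) = 611.9257
P₀ = 10.9829/(1+0.0703)^1 + 13.8648/(1+0.0703)^2 + 17.5029/(1+0.0703)^3 + 22.0957/(1+0.0703)^4 + 611.9257/(1+0.0703)^4 = 519.7901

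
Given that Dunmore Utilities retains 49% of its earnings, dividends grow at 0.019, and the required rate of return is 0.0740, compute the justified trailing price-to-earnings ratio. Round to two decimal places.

9.45

Payout ratio b = 1 − 0.49 = 0.51.
Justified trailing P/E = b(1+g)/(r−g) = 0.51×(1+0.019)/(0.074−0.019) = 9.4489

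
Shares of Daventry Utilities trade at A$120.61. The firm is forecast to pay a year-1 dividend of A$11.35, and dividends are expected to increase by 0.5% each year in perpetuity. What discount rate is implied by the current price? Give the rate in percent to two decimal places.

9.91%

Rearranging the constant-growth DDM: r = D₁/P₀ + g.
r = 11.3500 / 120.61 + 0.005 = 0.09410 + 0.005 = 0.09910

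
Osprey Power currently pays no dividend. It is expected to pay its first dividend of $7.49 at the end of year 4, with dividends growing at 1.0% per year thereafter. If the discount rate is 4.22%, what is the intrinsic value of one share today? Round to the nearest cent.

Deferred-dividend DDM. At t=3 the remaining stream is a growing perpetuity with first payment D_4 = 7.49.
V_3 = D_4/(r−g) = 7.49/(0.0422−0.01) = 232.6087
P₀ = V_3/(1+r)^3 = 232.6087/(1+0.0422)^3 = 205.4815

$205.48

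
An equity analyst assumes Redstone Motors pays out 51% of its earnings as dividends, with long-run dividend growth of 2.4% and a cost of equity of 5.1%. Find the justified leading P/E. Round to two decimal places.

Justified leading P/E = b/(r−g) = 0.51/(0.051−0.024) = 18.8889

18.89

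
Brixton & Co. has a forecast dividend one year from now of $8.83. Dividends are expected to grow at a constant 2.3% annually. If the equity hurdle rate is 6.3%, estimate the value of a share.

$220.75

Gordon growth model: P₀ = D₁/(r − g), with D₁ = 8.83 given directly.
P₀ = 8.8300 / (0.063 − 0.023) = 8.8300 / 0.04 = 220.7500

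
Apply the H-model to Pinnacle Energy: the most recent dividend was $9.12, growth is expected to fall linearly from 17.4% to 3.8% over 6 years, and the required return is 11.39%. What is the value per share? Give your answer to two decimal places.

$173.75

H-model: P₀ = D₀[(1+g_L) + H(g_S−g_L)]/(r−g_L), with H = 6/2 = 3.
P₀ = 9.12 × [(1+0.038) + 3×(0.174−0.038)] / (0.1139−0.038)
   = 9.12 × 1.4460 / 0.0759 = 173.7486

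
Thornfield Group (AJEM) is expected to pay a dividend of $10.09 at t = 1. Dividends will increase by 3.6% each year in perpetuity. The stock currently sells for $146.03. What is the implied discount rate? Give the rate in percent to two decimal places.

Rearranging the constant-growth DDM: r = D₁/P₀ + g.
r = 10.0900 / 146.03 + 0.036 = 0.06910 + 0.036 = 0.10510

10.51%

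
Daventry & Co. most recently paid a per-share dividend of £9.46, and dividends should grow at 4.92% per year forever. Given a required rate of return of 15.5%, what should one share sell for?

Gordon growth model: P₀ = D₁/(r − g). D₁ = 9.46 × (1 + 0.0492) = 9.9254.
P₀ = 9.9254 / (0.155 − 0.0492) = 9.9254 / 0.1058 = 93.8132

£93.81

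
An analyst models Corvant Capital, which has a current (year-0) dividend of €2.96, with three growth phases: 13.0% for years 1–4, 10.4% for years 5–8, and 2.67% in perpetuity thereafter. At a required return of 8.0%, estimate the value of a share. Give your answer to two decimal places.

Three-stage DDM. Project D₁…D_8; terminal Gordon value at t=8 with g = 0.0267; discount at r = 0.08.
D_1 = 3.3448
D_2 = 3.7796
D_3 = 4.2710
D_4 = 4.8262
D_5 = 5.3281
D_6 = 5.8823
D_7 = 6.4940
D_8 = 7.1694
TV_8 = 7.3608/(0.08−0.0267) = 138.1014
P₀ = Σ Dₜ/(1+r)ᵗ + TV_8/(1+r)^8 = 102.8828

€102.88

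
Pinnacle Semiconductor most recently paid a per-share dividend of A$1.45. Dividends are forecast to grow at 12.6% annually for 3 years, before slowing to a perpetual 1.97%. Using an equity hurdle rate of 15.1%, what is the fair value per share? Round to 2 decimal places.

Two-stage DDM. Project D₁…D_3 at 0.126, terminal growth 0.0197, discount at r = 0.151.
D_1 = 1.6327
D_2 = 1.8384
D_3 = 2.0701
Terminal value at t=3: TV = D_4/(r−g) = 2.1108/(0.151−0.0197) = 16.0765
P₀ = 1.6327/(1+0.151)^1 + 1.8384/(1+0.151)^2 + 2.0701/(1+0.151)^3 + 16.0765/(1+0.151)^3 = 14.7068

A$14.71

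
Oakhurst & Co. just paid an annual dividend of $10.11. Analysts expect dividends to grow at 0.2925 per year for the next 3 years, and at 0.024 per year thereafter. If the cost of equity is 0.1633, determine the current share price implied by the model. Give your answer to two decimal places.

Two-stage DDM. Project D₁…D_3 at 0.2925, terminal growth 0.024, discount at r = 0.1633.
D_1 = 13.0672
D_2 = 16.8893
D_3 = 21.8295
Terminal value at t=3: TV = D_4/(r−g) = 22.3534/(0.1633−0.024) = 160.4692
P₀ = 13.0672/(1+0.1633)^1 + 16.8893/(1+0.1633)^2 + 21.8295/(1+0.1633)^3 + 160.4692/(1+0.1633)^3 = 139.5132

$139.51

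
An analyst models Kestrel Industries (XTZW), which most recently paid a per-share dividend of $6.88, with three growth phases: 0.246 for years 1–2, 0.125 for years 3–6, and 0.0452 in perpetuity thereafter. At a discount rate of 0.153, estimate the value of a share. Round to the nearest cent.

Three-stage DDM. Project D₁…D_6; terminal Gordon value at t=6 with g = 0.0452; discount at r = 0.153.
D_1 = 8.5725
D_2 = 10.6813
D_3 = 12.0165
D_4 = 13.5185
D_5 = 15.2083
D_6 = 17.1094
TV_6 = 17.8827/(0.153−0.0452) = 165.8881
P₀ = Σ Dₜ/(1+r)ᵗ + TV_6/(1+r)^6 = 116.3094

$116.31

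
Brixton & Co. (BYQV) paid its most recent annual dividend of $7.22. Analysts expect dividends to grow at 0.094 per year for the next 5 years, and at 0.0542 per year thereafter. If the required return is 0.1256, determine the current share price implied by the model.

$125.63

Two-stage DDM. Project D₁…D_5 at 0.094, terminal growth 0.0542, discount at r = 0.1256.
D_1 = 7.8987
D_2 = 8.6412
D_3 = 9.4534
D_4 = 10.3420
D_5 = 11.3142
Terminal value at t=5: TV = D_6/(r−g) = 11.9274/(0.1256−0.0542) = 167.0508
P₀ = 7.8987/(1+0.1256)^1 + 8.6412/(1+0.1256)^2 + 9.4534/(1+0.1256)^3 + 10.3420/(1+0.1256)^4 + 11.3142/(1+0.1256)^5 + 167.0508/(1+0.1256)^5 = 125.6256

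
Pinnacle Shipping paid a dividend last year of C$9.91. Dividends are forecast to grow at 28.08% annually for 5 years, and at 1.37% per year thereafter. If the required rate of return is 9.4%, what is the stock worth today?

C$356.66

Two-stage DDM. Project D₁…D_5 at 0.2808, terminal growth 0.0137, discount at r = 0.094.
D_1 = 12.6927
D_2 = 16.2568
D_3 = 20.8218
D_4 = 26.6685
D_5 = 34.1570
Terminal value at t=5: TV = D_6/(r−g) = 34.6250/(0.094−0.0137) = 431.1954
P₀ = 12.6927/(1+0.094)^1 + 16.2568/(1+0.094)^2 + 20.8218/(1+0.094)^3 + 26.6685/(1+0.094)^4 + 34.1570/(1+0.094)^5 + 431.1954/(1+0.094)^5 = 356.6639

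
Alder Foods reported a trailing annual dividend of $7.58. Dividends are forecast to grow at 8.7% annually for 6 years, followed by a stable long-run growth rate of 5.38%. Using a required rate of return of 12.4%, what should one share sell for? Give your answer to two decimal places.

$133.60

Two-stage DDM. Project D₁…D_6 at 0.087, terminal growth 0.0538, discount at r = 0.124.
D_1 = 8.2395
D_2 = 8.9563
D_3 = 9.7355
D_4 = 10.5825
D_5 = 11.5032
D_6 = 12.5039
Terminal value at t=6: TV = D_7/(r−g) = 13.1766/(0.124−0.0538) = 187.7014
P₀ = 8.2395/(1+0.124)^1 + 8.9563/(1+0.124)^2 + 9.7355/(1+0.124)^3 + 10.5825/(1+0.124)^4 + 11.5032/(1+0.124)^5 + 12.5039/(1+0.124)^6 + 187.7014/(1+0.124)^6 = 133.6011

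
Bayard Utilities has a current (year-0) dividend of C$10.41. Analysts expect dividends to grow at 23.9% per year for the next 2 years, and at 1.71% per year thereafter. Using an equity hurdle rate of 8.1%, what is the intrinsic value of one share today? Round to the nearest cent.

Two-stage DDM. Project D₁…D_2 at 0.239, terminal growth 0.0171, discount at r = 0.081.
D_1 = 12.8980
D_2 = 15.9806
Terminal value at t=2: TV = D_3/(r−g) = 16.2539/(0.081−0.0171) = 254.3643
P₀ = 12.8980/(1+0.081)^1 + 15.9806/(1+0.081)^2 + 254.3643/(1+0.081)^2 = 243.2801

C$243.28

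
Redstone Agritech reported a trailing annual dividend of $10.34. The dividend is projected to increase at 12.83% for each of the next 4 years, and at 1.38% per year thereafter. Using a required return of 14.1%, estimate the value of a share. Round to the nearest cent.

Two-stage DDM. Project D₁…D_4 at 0.1283, terminal growth 0.0138, discount at r = 0.141.
D_1 = 11.6666
D_2 = 13.1634
D_3 = 14.8523
D_4 = 16.7579
Terminal value at t=4: TV = D_5/(r−g) = 16.9891/(0.141−0.0138) = 133.5624
P₀ = 11.6666/(1+0.141)^1 + 13.1634/(1+0.141)^2 + 14.8523/(1+0.141)^3 + 16.7579/(1+0.141)^4 + 133.5624/(1+0.141)^4 = 119.0246

$119.02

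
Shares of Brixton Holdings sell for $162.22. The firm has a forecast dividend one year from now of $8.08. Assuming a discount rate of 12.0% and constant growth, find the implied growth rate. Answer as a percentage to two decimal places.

From P₀ = D₁/(r − g), the implied growth is g = r − D₁/P₀.
g = 0.12 − 8.08/162.22 = 0.12 − 0.04981 = 0.07019

7.02%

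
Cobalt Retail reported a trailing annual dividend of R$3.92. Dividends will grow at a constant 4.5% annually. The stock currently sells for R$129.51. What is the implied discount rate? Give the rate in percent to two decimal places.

Rearranging the constant-growth DDM: r = D₁/P₀ + g.
D₁ = 3.92 × (1 + 0.045) = 4.0964.
r = 4.0964 / 129.51 + 0.045 = 0.03163 + 0.045 = 0.07663

7.66%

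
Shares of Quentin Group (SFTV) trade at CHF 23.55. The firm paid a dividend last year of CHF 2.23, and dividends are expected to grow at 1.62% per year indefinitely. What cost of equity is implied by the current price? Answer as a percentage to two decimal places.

11.24%

Rearranging the constant-growth DDM: r = D₁/P₀ + g.
D₁ = 2.23 × (1 + 0.0162) = 2.2661.
r = 2.2661 / 23.55 + 0.0162 = 0.09623 + 0.0162 = 0.11243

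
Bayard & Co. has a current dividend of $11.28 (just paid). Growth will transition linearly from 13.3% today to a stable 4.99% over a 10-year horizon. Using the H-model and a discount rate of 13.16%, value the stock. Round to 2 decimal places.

H-model: P₀ = D₀[(1+g_L) + H(g_S−g_L)]/(r−g_L), with H = 10/2 = 5.
P₀ = 11.28 × [(1+0.0499) + 5×(0.133−0.0499)] / (0.1316−0.0499)
   = 11.28 × 1.4654 / 0.0817 = 202.3221

$202.32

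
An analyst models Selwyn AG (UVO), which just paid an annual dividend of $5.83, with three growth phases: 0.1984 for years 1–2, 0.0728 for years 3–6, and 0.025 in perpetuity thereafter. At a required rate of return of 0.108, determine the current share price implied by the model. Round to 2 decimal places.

$112.33

Three-stage DDM. Project D₁…D_6; terminal Gordon value at t=6 with g = 0.025; discount at r = 0.108.
D_1 = 6.9867
D_2 = 8.3728
D_3 = 8.9824
D_4 = 9.6363
D_5 = 10.3378
D_6 = 11.0904
TV_6 = 11.3677/(0.108−0.025) = 136.9598
P₀ = Σ Dₜ/(1+r)ᵗ + TV_6/(1+r)^6 = 112.3283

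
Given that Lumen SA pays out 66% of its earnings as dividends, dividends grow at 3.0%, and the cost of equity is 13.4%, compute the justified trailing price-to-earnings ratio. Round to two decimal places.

Justified trailing P/E = b(1+g)/(r−g) = 0.66×(1+0.03)/(0.134−0.03) = 6.5365

6.54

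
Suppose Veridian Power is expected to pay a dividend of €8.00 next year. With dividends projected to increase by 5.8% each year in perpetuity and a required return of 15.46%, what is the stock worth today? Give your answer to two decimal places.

Gordon growth model: P₀ = D₁/(r − g), with D₁ = 8.00 given directly.
P₀ = 8.0000 / (0.1546 − 0.058) = 8.0000 / 0.0966 = 82.8157

€82.82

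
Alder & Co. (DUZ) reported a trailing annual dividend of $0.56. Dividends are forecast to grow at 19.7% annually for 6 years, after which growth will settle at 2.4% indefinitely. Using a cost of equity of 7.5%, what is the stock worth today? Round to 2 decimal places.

Two-stage DDM. Project D₁…D_6 at 0.197, terminal growth 0.024, discount at r = 0.075.
D_1 = 0.6703
D_2 = 0.8024
D_3 = 0.9604
D_4 = 1.1496
D_5 = 1.3761
D_6 = 1.6472
Terminal value at t=6: TV = D_7/(r−g) = 1.6868/(0.075−0.024) = 33.0737
P₀ = 0.6703/(1+0.075)^1 + 0.8024/(1+0.075)^2 + 0.9604/(1+0.075)^3 + 1.1496/(1+0.075)^4 + 1.3761/(1+0.075)^5 + 1.6472/(1+0.075)^6 + 33.0737/(1+0.075)^6 = 26.4082

$26.41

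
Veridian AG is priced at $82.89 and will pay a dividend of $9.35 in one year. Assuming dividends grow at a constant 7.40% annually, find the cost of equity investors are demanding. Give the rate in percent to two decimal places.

18.68%

Rearranging the constant-growth DDM: r = D₁/P₀ + g.
r = 9.3500 / 82.89 + 0.074 = 0.11280 + 0.074 = 0.18680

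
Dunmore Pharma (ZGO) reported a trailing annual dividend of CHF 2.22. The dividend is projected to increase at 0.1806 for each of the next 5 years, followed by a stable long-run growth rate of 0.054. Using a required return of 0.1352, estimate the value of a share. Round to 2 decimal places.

CHF 47.56

Two-stage DDM. Project D₁…D_5 at 0.1806, terminal growth 0.054, discount at r = 0.1352.
D_1 = 2.6209
D_2 = 3.0943
D_3 = 3.6531
D_4 = 4.3128
D_5 = 5.0917
Terminal value at t=5: TV = D_6/(r−g) = 5.3667/(0.1352−0.054) = 66.0924
P₀ = 2.6209/(1+0.1352)^1 + 3.0943/(1+0.1352)^2 + 3.6531/(1+0.1352)^3 + 4.3128/(1+0.1352)^4 + 5.0917/(1+0.1352)^5 + 66.0924/(1+0.1352)^5 = 47.5631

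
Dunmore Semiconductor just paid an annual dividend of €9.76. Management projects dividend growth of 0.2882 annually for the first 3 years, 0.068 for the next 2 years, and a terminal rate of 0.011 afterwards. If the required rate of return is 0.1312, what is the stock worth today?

€172.71

Three-stage DDM. Project D₁…D_5; terminal Gordon value at t=5 with g = 0.011; discount at r = 0.1312.
D_1 = 12.5728
D_2 = 16.1963
D_3 = 20.8641
D_4 = 22.2829
D_5 = 23.7981
TV_5 = 24.0599/(0.1312−0.011) = 200.1653
P₀ = Σ Dₜ/(1+r)ᵗ + TV_5/(1+r)^5 = 172.7093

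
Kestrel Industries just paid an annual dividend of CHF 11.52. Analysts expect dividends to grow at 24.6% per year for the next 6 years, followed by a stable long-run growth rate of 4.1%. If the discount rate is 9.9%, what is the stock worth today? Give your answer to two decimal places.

Two-stage DDM. Project D₁…D_6 at 0.246, terminal growth 0.041, discount at r = 0.099.
D_1 = 14.3539
D_2 = 17.8850
D_3 = 22.2847
D_4 = 27.7667
D_5 = 34.5973
D_6 = 43.1083
Terminal value at t=6: TV = D_7/(r−g) = 44.8757/(0.099−0.041) = 773.7194
P₀ = 14.3539/(1+0.099)^1 + 17.8850/(1+0.099)^2 + 22.2847/(1+0.099)^3 + 27.7667/(1+0.099)^4 + 34.5973/(1+0.099)^5 + 43.1083/(1+0.099)^6 + 773.7194/(1+0.099)^6 = 548.8726

CHF 548.87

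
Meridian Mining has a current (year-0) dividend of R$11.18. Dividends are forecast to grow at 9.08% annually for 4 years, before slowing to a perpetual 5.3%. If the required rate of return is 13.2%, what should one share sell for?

R$169.28

Two-stage DDM. Project D₁…D_4 at 0.0908, terminal growth 0.053, discount at r = 0.132.
D_1 = 12.1951
D_2 = 13.3025
D_3 = 14.5103
D_4 = 15.8279
Terminal value at t=4: TV = D_5/(r−g) = 16.6667/(0.132−0.053) = 210.9714
P₀ = 12.1951/(1+0.132)^1 + 13.3025/(1+0.132)^2 + 14.5103/(1+0.132)^3 + 15.8279/(1+0.132)^4 + 210.9714/(1+0.132)^4 = 169.2771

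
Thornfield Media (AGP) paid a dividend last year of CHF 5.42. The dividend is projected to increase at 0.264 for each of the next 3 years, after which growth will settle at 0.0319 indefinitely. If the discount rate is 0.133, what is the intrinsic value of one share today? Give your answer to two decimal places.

Two-stage DDM. Project D₁…D_3 at 0.264, terminal growth 0.0319, discount at r = 0.133.
D_1 = 6.8509
D_2 = 8.6595
D_3 = 10.9456
Terminal value at t=3: TV = D_4/(r−g) = 11.2948/(0.133−0.0319) = 111.7190
P₀ = 6.8509/(1+0.133)^1 + 8.6595/(1+0.133)^2 + 10.9456/(1+0.133)^3 + 111.7190/(1+0.133)^3 = 97.1317

CHF 97.13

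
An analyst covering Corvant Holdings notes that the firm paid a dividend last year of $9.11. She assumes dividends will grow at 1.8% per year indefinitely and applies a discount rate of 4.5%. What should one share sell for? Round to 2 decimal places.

Gordon growth model: P₀ = D₁/(r − g). D₁ = 9.11 × (1 + 0.018) = 9.2740.
P₀ = 9.2740 / (0.045 − 0.018) = 9.2740 / 0.027 = 343.4807

$343.48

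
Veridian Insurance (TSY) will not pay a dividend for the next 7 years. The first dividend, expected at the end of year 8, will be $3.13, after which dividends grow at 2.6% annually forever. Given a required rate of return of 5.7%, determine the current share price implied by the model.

$68.49

Deferred-dividend DDM. At t=7 the remaining stream is a growing perpetuity with first payment D_8 = 3.13.
V_7 = D_8/(r−g) = 3.13/(0.057−0.026) = 100.9677
P₀ = V_7/(1+r)^7 = 100.9677/(1+0.057)^7 = 68.4948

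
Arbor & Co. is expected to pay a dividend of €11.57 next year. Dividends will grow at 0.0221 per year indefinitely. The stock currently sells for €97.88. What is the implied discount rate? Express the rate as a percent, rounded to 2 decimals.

14.03%

Rearranging the constant-growth DDM: r = D₁/P₀ + g.
r = 11.5700 / 97.88 + 0.0221 = 0.11821 + 0.0221 = 0.14031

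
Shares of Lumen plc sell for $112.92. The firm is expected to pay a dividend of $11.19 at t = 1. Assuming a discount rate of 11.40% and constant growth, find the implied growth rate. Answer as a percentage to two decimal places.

1.49%

From P₀ = D₁/(r − g), the implied growth is g = r − D₁/P₀.
g = 0.114 − 11.19/112.92 = 0.114 − 0.09910 = 0.01490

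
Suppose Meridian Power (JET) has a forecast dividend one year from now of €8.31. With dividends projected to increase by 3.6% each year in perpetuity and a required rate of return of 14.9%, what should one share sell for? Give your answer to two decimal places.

€73.54

Gordon growth model: P₀ = D₁/(r − g), with D₁ = 8.31 given directly.
P₀ = 8.3100 / (0.149 − 0.036) = 8.3100 / 0.113 = 73.5398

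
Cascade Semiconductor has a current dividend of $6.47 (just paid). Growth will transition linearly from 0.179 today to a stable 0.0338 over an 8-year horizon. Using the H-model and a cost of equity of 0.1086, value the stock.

$139.66

H-model: P₀ = D₀[(1+g_L) + H(g_S−g_L)]/(r−g_L), with H = 8/2 = 4.
P₀ = 6.47 × [(1+0.0338) + 4×(0.179−0.0338)] / (0.1086−0.0338)
   = 6.47 × 1.6146 / 0.0748 = 139.6586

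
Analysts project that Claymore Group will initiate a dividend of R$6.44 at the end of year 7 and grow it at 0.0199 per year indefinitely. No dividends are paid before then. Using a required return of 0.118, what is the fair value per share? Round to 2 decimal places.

Deferred-dividend DDM. At t=6 the remaining stream is a growing perpetuity with first payment D_7 = 6.44.
V_6 = D_7/(r−g) = 6.44/(0.118−0.0199) = 65.6473
P₀ = V_6/(1+r)^6 = 65.6473/(1+0.118)^6 = 33.6175

R$33.62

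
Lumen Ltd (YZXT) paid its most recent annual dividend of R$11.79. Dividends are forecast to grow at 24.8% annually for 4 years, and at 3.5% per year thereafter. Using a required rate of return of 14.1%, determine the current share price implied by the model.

Two-stage DDM. Project D₁…D_4 at 0.248, terminal growth 0.035, discount at r = 0.141.
D_1 = 14.7139
D_2 = 18.3630
D_3 = 22.9170
D_4 = 28.6004
Terminal value at t=4: TV = D_5/(r−g) = 29.6014/(0.141−0.035) = 279.2586
P₀ = 14.7139/(1+0.141)^1 + 18.3630/(1+0.141)^2 + 22.9170/(1+0.141)^3 + 28.6004/(1+0.141)^4 + 279.2586/(1+0.141)^4 = 224.0674

R$224.07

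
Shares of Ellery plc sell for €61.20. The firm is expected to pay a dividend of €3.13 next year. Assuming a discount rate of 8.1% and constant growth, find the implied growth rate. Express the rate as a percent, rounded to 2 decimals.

From P₀ = D₁/(r − g), the implied growth is g = r − D₁/P₀.
g = 0.081 − 3.13/61.20 = 0.081 − 0.05114 = 0.02986

2.99%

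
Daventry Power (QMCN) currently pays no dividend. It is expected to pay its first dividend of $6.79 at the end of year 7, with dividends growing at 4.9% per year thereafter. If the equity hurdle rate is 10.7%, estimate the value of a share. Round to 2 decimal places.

Deferred-dividend DDM. At t=6 the remaining stream is a growing perpetuity with first payment D_7 = 6.79.
V_6 = D_7/(r−g) = 6.79/(0.107−0.049) = 117.0690
P₀ = V_6/(1+r)^6 = 117.0690/(1+0.107)^6 = 63.6145

$63.61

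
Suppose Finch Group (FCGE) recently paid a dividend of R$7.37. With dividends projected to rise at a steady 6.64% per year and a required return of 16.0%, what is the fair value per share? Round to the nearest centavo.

R$83.97

Gordon growth model: P₀ = D₁/(r − g). D₁ = 7.37 × (1 + 0.0664) = 7.8594.
P₀ = 7.8594 / (0.16 − 0.0664) = 7.8594 / 0.0936 = 83.9676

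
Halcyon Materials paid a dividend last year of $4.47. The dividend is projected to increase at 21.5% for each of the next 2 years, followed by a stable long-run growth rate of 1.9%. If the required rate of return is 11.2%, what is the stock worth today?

$68.69

Two-stage DDM. Project D₁…D_2 at 0.215, terminal growth 0.019, discount at r = 0.112.
D_1 = 5.4310
D_2 = 6.5987
Terminal value at t=2: TV = D_3/(r−g) = 6.7241/(0.112−0.019) = 72.3022
P₀ = 5.4310/(1+0.112)^1 + 6.5987/(1+0.112)^2 + 72.3022/(1+0.112)^2 = 68.6916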